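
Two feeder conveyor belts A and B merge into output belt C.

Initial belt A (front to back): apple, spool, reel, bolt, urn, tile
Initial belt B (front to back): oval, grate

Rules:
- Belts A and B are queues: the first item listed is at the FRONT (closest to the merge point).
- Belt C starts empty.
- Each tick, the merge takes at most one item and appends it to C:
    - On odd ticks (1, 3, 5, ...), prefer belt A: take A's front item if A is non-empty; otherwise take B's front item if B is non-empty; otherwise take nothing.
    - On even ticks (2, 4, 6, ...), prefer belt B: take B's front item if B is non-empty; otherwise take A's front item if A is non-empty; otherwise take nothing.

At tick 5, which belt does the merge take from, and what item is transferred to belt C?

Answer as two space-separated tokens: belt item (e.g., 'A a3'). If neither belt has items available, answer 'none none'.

Tick 1: prefer A, take apple from A; A=[spool,reel,bolt,urn,tile] B=[oval,grate] C=[apple]
Tick 2: prefer B, take oval from B; A=[spool,reel,bolt,urn,tile] B=[grate] C=[apple,oval]
Tick 3: prefer A, take spool from A; A=[reel,bolt,urn,tile] B=[grate] C=[apple,oval,spool]
Tick 4: prefer B, take grate from B; A=[reel,bolt,urn,tile] B=[-] C=[apple,oval,spool,grate]
Tick 5: prefer A, take reel from A; A=[bolt,urn,tile] B=[-] C=[apple,oval,spool,grate,reel]

Answer: A reel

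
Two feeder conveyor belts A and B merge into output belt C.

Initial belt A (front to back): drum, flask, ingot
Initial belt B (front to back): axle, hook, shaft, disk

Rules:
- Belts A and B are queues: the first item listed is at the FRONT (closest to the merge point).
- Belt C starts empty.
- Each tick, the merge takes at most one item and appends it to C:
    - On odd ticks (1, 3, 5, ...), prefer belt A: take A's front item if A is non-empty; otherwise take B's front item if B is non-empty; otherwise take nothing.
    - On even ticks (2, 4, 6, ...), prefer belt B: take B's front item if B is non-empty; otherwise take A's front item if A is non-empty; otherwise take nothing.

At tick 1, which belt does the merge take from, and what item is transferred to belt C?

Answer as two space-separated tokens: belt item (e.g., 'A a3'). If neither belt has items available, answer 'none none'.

Answer: A drum

Derivation:
Tick 1: prefer A, take drum from A; A=[flask,ingot] B=[axle,hook,shaft,disk] C=[drum]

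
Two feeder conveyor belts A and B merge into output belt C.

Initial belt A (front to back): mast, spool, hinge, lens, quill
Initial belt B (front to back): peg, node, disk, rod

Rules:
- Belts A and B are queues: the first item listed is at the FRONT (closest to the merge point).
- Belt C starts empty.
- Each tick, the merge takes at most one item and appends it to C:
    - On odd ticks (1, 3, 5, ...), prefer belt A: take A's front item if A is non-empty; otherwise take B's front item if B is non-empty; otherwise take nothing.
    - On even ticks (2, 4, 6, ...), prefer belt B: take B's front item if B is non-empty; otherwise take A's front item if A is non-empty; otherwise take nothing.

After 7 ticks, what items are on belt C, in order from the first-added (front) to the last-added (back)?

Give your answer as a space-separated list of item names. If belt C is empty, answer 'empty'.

Tick 1: prefer A, take mast from A; A=[spool,hinge,lens,quill] B=[peg,node,disk,rod] C=[mast]
Tick 2: prefer B, take peg from B; A=[spool,hinge,lens,quill] B=[node,disk,rod] C=[mast,peg]
Tick 3: prefer A, take spool from A; A=[hinge,lens,quill] B=[node,disk,rod] C=[mast,peg,spool]
Tick 4: prefer B, take node from B; A=[hinge,lens,quill] B=[disk,rod] C=[mast,peg,spool,node]
Tick 5: prefer A, take hinge from A; A=[lens,quill] B=[disk,rod] C=[mast,peg,spool,node,hinge]
Tick 6: prefer B, take disk from B; A=[lens,quill] B=[rod] C=[mast,peg,spool,node,hinge,disk]
Tick 7: prefer A, take lens from A; A=[quill] B=[rod] C=[mast,peg,spool,node,hinge,disk,lens]

Answer: mast peg spool node hinge disk lens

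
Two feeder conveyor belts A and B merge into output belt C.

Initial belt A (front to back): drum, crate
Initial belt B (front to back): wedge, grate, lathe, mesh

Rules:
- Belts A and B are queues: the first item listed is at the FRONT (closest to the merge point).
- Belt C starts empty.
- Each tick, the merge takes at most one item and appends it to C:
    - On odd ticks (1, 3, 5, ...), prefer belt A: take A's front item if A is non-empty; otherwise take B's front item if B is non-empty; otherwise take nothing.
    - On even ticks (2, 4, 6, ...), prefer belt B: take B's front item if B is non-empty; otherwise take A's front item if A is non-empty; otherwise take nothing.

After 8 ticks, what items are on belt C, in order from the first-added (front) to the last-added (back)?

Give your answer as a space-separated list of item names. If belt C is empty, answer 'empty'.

Tick 1: prefer A, take drum from A; A=[crate] B=[wedge,grate,lathe,mesh] C=[drum]
Tick 2: prefer B, take wedge from B; A=[crate] B=[grate,lathe,mesh] C=[drum,wedge]
Tick 3: prefer A, take crate from A; A=[-] B=[grate,lathe,mesh] C=[drum,wedge,crate]
Tick 4: prefer B, take grate from B; A=[-] B=[lathe,mesh] C=[drum,wedge,crate,grate]
Tick 5: prefer A, take lathe from B; A=[-] B=[mesh] C=[drum,wedge,crate,grate,lathe]
Tick 6: prefer B, take mesh from B; A=[-] B=[-] C=[drum,wedge,crate,grate,lathe,mesh]
Tick 7: prefer A, both empty, nothing taken; A=[-] B=[-] C=[drum,wedge,crate,grate,lathe,mesh]
Tick 8: prefer B, both empty, nothing taken; A=[-] B=[-] C=[drum,wedge,crate,grate,lathe,mesh]

Answer: drum wedge crate grate lathe mesh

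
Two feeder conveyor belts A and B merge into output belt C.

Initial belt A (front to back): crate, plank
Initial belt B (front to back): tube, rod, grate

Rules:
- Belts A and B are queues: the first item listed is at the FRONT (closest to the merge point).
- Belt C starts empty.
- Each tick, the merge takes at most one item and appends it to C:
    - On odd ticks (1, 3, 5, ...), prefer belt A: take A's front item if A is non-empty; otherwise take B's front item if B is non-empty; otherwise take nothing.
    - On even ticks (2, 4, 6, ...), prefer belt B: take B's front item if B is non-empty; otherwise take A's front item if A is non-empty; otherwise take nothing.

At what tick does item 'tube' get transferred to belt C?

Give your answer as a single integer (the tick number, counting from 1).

Answer: 2

Derivation:
Tick 1: prefer A, take crate from A; A=[plank] B=[tube,rod,grate] C=[crate]
Tick 2: prefer B, take tube from B; A=[plank] B=[rod,grate] C=[crate,tube]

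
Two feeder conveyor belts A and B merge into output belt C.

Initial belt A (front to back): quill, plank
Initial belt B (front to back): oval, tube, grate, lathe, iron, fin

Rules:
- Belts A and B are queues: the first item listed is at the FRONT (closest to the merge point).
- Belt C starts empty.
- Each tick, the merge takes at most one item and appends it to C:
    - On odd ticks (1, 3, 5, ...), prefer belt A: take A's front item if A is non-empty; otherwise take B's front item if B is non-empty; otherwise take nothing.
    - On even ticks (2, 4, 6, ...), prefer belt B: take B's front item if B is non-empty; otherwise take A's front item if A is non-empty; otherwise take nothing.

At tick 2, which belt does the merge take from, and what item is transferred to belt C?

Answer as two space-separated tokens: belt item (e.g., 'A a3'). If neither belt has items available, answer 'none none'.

Answer: B oval

Derivation:
Tick 1: prefer A, take quill from A; A=[plank] B=[oval,tube,grate,lathe,iron,fin] C=[quill]
Tick 2: prefer B, take oval from B; A=[plank] B=[tube,grate,lathe,iron,fin] C=[quill,oval]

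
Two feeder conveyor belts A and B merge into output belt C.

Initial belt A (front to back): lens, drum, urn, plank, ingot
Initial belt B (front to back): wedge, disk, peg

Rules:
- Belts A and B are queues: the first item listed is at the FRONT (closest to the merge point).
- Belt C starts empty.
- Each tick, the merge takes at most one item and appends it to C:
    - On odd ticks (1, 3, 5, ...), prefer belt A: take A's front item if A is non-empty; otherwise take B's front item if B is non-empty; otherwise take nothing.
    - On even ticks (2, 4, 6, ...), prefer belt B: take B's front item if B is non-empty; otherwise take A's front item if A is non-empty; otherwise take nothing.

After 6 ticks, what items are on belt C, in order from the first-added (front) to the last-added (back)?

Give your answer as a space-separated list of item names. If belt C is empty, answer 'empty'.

Tick 1: prefer A, take lens from A; A=[drum,urn,plank,ingot] B=[wedge,disk,peg] C=[lens]
Tick 2: prefer B, take wedge from B; A=[drum,urn,plank,ingot] B=[disk,peg] C=[lens,wedge]
Tick 3: prefer A, take drum from A; A=[urn,plank,ingot] B=[disk,peg] C=[lens,wedge,drum]
Tick 4: prefer B, take disk from B; A=[urn,plank,ingot] B=[peg] C=[lens,wedge,drum,disk]
Tick 5: prefer A, take urn from A; A=[plank,ingot] B=[peg] C=[lens,wedge,drum,disk,urn]
Tick 6: prefer B, take peg from B; A=[plank,ingot] B=[-] C=[lens,wedge,drum,disk,urn,peg]

Answer: lens wedge drum disk urn peg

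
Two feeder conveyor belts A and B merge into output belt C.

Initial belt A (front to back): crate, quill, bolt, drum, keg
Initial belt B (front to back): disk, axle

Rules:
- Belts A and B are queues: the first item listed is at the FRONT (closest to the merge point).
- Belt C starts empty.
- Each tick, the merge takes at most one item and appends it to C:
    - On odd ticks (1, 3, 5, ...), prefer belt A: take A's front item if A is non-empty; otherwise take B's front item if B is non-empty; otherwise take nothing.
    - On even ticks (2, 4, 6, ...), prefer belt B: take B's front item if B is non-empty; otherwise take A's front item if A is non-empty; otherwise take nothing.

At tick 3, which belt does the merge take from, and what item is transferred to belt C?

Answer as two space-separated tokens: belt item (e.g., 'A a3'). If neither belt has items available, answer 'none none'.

Tick 1: prefer A, take crate from A; A=[quill,bolt,drum,keg] B=[disk,axle] C=[crate]
Tick 2: prefer B, take disk from B; A=[quill,bolt,drum,keg] B=[axle] C=[crate,disk]
Tick 3: prefer A, take quill from A; A=[bolt,drum,keg] B=[axle] C=[crate,disk,quill]

Answer: A quill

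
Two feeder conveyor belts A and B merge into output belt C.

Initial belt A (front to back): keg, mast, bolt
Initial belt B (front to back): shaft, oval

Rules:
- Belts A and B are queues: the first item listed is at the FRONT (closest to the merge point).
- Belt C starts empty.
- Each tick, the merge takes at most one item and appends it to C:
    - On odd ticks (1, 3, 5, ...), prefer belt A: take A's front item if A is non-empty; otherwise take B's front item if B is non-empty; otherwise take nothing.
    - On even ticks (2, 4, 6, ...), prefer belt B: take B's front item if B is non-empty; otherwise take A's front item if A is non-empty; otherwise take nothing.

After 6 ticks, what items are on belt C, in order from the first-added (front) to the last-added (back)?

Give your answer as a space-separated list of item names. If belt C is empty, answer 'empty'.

Answer: keg shaft mast oval bolt

Derivation:
Tick 1: prefer A, take keg from A; A=[mast,bolt] B=[shaft,oval] C=[keg]
Tick 2: prefer B, take shaft from B; A=[mast,bolt] B=[oval] C=[keg,shaft]
Tick 3: prefer A, take mast from A; A=[bolt] B=[oval] C=[keg,shaft,mast]
Tick 4: prefer B, take oval from B; A=[bolt] B=[-] C=[keg,shaft,mast,oval]
Tick 5: prefer A, take bolt from A; A=[-] B=[-] C=[keg,shaft,mast,oval,bolt]
Tick 6: prefer B, both empty, nothing taken; A=[-] B=[-] C=[keg,shaft,mast,oval,bolt]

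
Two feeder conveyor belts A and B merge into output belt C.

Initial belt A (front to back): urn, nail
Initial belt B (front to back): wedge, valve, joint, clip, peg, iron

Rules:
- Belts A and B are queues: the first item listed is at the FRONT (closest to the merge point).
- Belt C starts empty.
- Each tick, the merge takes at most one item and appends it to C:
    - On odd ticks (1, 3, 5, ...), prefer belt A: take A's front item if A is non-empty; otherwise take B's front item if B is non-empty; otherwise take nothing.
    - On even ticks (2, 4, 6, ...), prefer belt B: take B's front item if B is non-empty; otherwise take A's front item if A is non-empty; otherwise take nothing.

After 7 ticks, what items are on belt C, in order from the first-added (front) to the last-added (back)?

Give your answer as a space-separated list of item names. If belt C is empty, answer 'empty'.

Tick 1: prefer A, take urn from A; A=[nail] B=[wedge,valve,joint,clip,peg,iron] C=[urn]
Tick 2: prefer B, take wedge from B; A=[nail] B=[valve,joint,clip,peg,iron] C=[urn,wedge]
Tick 3: prefer A, take nail from A; A=[-] B=[valve,joint,clip,peg,iron] C=[urn,wedge,nail]
Tick 4: prefer B, take valve from B; A=[-] B=[joint,clip,peg,iron] C=[urn,wedge,nail,valve]
Tick 5: prefer A, take joint from B; A=[-] B=[clip,peg,iron] C=[urn,wedge,nail,valve,joint]
Tick 6: prefer B, take clip from B; A=[-] B=[peg,iron] C=[urn,wedge,nail,valve,joint,clip]
Tick 7: prefer A, take peg from B; A=[-] B=[iron] C=[urn,wedge,nail,valve,joint,clip,peg]

Answer: urn wedge nail valve joint clip peg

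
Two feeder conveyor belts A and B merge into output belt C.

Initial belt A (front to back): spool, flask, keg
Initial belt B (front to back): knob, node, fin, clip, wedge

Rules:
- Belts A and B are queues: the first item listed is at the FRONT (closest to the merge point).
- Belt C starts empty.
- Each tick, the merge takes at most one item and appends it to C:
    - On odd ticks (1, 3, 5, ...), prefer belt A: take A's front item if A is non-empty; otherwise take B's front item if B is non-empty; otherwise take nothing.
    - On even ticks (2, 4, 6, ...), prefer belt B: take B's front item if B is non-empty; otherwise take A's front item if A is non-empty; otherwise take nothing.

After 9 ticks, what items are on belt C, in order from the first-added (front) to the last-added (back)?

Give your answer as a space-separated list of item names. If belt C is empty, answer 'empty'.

Tick 1: prefer A, take spool from A; A=[flask,keg] B=[knob,node,fin,clip,wedge] C=[spool]
Tick 2: prefer B, take knob from B; A=[flask,keg] B=[node,fin,clip,wedge] C=[spool,knob]
Tick 3: prefer A, take flask from A; A=[keg] B=[node,fin,clip,wedge] C=[spool,knob,flask]
Tick 4: prefer B, take node from B; A=[keg] B=[fin,clip,wedge] C=[spool,knob,flask,node]
Tick 5: prefer A, take keg from A; A=[-] B=[fin,clip,wedge] C=[spool,knob,flask,node,keg]
Tick 6: prefer B, take fin from B; A=[-] B=[clip,wedge] C=[spool,knob,flask,node,keg,fin]
Tick 7: prefer A, take clip from B; A=[-] B=[wedge] C=[spool,knob,flask,node,keg,fin,clip]
Tick 8: prefer B, take wedge from B; A=[-] B=[-] C=[spool,knob,flask,node,keg,fin,clip,wedge]
Tick 9: prefer A, both empty, nothing taken; A=[-] B=[-] C=[spool,knob,flask,node,keg,fin,clip,wedge]

Answer: spool knob flask node keg fin clip wedge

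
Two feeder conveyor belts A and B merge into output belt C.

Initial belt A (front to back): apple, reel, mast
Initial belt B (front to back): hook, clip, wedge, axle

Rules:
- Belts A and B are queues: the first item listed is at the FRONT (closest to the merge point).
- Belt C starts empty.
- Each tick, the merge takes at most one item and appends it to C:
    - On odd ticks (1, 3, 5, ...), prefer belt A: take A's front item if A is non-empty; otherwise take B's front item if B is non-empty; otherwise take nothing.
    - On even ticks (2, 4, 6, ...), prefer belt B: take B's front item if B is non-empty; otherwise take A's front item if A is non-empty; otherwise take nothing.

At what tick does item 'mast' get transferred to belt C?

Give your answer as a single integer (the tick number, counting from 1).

Tick 1: prefer A, take apple from A; A=[reel,mast] B=[hook,clip,wedge,axle] C=[apple]
Tick 2: prefer B, take hook from B; A=[reel,mast] B=[clip,wedge,axle] C=[apple,hook]
Tick 3: prefer A, take reel from A; A=[mast] B=[clip,wedge,axle] C=[apple,hook,reel]
Tick 4: prefer B, take clip from B; A=[mast] B=[wedge,axle] C=[apple,hook,reel,clip]
Tick 5: prefer A, take mast from A; A=[-] B=[wedge,axle] C=[apple,hook,reel,clip,mast]

Answer: 5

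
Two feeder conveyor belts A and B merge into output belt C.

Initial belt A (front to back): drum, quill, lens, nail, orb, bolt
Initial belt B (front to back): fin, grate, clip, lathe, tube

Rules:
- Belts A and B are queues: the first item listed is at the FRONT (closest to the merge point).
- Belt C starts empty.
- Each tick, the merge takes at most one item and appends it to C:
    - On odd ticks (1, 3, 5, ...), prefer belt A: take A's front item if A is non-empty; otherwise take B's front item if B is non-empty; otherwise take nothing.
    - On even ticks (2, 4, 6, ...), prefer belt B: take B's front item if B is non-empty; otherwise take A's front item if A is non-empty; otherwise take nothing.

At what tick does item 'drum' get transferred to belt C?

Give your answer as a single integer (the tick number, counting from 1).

Answer: 1

Derivation:
Tick 1: prefer A, take drum from A; A=[quill,lens,nail,orb,bolt] B=[fin,grate,clip,lathe,tube] C=[drum]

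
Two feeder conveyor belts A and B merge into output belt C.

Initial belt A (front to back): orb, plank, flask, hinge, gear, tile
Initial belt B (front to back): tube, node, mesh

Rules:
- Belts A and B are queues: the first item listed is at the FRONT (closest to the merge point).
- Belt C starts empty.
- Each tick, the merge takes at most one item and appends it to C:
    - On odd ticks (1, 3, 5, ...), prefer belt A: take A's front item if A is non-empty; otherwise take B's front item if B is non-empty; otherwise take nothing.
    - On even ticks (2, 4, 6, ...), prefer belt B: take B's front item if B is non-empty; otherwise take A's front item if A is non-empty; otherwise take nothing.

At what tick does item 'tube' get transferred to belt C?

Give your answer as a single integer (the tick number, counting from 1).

Tick 1: prefer A, take orb from A; A=[plank,flask,hinge,gear,tile] B=[tube,node,mesh] C=[orb]
Tick 2: prefer B, take tube from B; A=[plank,flask,hinge,gear,tile] B=[node,mesh] C=[orb,tube]

Answer: 2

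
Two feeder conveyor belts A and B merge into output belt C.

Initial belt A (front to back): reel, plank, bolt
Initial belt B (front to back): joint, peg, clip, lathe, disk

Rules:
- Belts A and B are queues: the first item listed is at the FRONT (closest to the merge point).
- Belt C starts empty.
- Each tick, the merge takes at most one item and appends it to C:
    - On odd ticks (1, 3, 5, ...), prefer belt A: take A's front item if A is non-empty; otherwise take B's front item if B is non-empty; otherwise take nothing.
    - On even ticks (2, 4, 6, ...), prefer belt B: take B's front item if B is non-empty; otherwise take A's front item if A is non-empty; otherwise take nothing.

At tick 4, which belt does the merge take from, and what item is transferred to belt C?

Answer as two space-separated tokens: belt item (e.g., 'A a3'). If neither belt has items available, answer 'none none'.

Tick 1: prefer A, take reel from A; A=[plank,bolt] B=[joint,peg,clip,lathe,disk] C=[reel]
Tick 2: prefer B, take joint from B; A=[plank,bolt] B=[peg,clip,lathe,disk] C=[reel,joint]
Tick 3: prefer A, take plank from A; A=[bolt] B=[peg,clip,lathe,disk] C=[reel,joint,plank]
Tick 4: prefer B, take peg from B; A=[bolt] B=[clip,lathe,disk] C=[reel,joint,plank,peg]

Answer: B peg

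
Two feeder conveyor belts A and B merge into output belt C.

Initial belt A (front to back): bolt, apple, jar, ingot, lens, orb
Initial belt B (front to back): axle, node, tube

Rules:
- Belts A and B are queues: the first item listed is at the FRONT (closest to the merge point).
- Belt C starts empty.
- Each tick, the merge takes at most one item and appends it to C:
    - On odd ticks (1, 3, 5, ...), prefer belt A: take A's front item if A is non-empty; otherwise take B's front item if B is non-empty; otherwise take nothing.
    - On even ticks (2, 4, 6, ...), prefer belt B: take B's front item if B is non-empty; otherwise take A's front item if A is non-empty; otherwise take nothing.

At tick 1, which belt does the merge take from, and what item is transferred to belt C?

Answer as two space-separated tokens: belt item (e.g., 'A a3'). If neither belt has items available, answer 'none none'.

Tick 1: prefer A, take bolt from A; A=[apple,jar,ingot,lens,orb] B=[axle,node,tube] C=[bolt]

Answer: A bolt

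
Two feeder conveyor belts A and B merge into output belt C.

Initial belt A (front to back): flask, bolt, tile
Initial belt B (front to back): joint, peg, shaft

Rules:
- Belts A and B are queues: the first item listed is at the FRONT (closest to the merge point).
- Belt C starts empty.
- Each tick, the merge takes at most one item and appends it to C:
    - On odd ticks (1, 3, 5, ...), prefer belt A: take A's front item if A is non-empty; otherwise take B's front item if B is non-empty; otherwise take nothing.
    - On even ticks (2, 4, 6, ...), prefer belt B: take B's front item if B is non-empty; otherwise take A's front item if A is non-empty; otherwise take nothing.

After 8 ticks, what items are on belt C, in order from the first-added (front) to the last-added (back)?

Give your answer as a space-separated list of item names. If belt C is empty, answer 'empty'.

Tick 1: prefer A, take flask from A; A=[bolt,tile] B=[joint,peg,shaft] C=[flask]
Tick 2: prefer B, take joint from B; A=[bolt,tile] B=[peg,shaft] C=[flask,joint]
Tick 3: prefer A, take bolt from A; A=[tile] B=[peg,shaft] C=[flask,joint,bolt]
Tick 4: prefer B, take peg from B; A=[tile] B=[shaft] C=[flask,joint,bolt,peg]
Tick 5: prefer A, take tile from A; A=[-] B=[shaft] C=[flask,joint,bolt,peg,tile]
Tick 6: prefer B, take shaft from B; A=[-] B=[-] C=[flask,joint,bolt,peg,tile,shaft]
Tick 7: prefer A, both empty, nothing taken; A=[-] B=[-] C=[flask,joint,bolt,peg,tile,shaft]
Tick 8: prefer B, both empty, nothing taken; A=[-] B=[-] C=[flask,joint,bolt,peg,tile,shaft]

Answer: flask joint bolt peg tile shaft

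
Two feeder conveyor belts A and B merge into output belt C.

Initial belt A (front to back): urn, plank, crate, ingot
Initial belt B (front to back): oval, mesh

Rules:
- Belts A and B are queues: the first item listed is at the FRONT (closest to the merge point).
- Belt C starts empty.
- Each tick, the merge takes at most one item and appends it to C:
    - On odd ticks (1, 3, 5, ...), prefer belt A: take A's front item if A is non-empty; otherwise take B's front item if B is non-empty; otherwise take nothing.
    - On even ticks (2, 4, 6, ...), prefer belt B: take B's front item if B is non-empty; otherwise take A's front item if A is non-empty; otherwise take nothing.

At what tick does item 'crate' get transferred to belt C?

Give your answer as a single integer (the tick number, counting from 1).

Answer: 5

Derivation:
Tick 1: prefer A, take urn from A; A=[plank,crate,ingot] B=[oval,mesh] C=[urn]
Tick 2: prefer B, take oval from B; A=[plank,crate,ingot] B=[mesh] C=[urn,oval]
Tick 3: prefer A, take plank from A; A=[crate,ingot] B=[mesh] C=[urn,oval,plank]
Tick 4: prefer B, take mesh from B; A=[crate,ingot] B=[-] C=[urn,oval,plank,mesh]
Tick 5: prefer A, take crate from A; A=[ingot] B=[-] C=[urn,oval,plank,mesh,crate]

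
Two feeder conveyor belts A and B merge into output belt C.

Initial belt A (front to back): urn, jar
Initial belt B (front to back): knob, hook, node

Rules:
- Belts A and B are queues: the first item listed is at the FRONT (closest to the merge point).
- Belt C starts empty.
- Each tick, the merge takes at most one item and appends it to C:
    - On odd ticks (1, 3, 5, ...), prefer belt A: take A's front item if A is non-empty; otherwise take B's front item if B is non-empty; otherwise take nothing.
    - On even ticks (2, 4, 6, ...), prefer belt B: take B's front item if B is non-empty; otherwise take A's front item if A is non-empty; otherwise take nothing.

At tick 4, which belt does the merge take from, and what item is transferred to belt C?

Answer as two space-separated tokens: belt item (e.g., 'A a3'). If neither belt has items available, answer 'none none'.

Tick 1: prefer A, take urn from A; A=[jar] B=[knob,hook,node] C=[urn]
Tick 2: prefer B, take knob from B; A=[jar] B=[hook,node] C=[urn,knob]
Tick 3: prefer A, take jar from A; A=[-] B=[hook,node] C=[urn,knob,jar]
Tick 4: prefer B, take hook from B; A=[-] B=[node] C=[urn,knob,jar,hook]

Answer: B hook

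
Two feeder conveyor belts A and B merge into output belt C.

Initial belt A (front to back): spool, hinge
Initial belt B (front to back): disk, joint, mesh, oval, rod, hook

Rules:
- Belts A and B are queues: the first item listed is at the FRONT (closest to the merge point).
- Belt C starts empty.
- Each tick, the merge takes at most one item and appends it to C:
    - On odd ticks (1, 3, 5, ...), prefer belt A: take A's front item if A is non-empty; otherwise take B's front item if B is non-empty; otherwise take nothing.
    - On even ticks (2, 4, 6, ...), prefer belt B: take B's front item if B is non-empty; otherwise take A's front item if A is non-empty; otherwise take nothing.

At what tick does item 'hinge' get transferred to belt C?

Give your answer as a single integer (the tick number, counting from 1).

Answer: 3

Derivation:
Tick 1: prefer A, take spool from A; A=[hinge] B=[disk,joint,mesh,oval,rod,hook] C=[spool]
Tick 2: prefer B, take disk from B; A=[hinge] B=[joint,mesh,oval,rod,hook] C=[spool,disk]
Tick 3: prefer A, take hinge from A; A=[-] B=[joint,mesh,oval,rod,hook] C=[spool,disk,hinge]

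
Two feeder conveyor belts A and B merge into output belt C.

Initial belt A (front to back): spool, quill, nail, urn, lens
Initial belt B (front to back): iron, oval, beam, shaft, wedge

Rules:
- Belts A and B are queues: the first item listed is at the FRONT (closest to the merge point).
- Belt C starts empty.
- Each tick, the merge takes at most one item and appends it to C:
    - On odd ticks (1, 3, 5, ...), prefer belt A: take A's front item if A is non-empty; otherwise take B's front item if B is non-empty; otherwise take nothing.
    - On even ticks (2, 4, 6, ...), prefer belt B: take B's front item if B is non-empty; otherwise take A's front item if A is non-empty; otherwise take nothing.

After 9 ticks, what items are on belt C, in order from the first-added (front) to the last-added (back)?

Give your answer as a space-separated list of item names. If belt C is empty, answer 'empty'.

Tick 1: prefer A, take spool from A; A=[quill,nail,urn,lens] B=[iron,oval,beam,shaft,wedge] C=[spool]
Tick 2: prefer B, take iron from B; A=[quill,nail,urn,lens] B=[oval,beam,shaft,wedge] C=[spool,iron]
Tick 3: prefer A, take quill from A; A=[nail,urn,lens] B=[oval,beam,shaft,wedge] C=[spool,iron,quill]
Tick 4: prefer B, take oval from B; A=[nail,urn,lens] B=[beam,shaft,wedge] C=[spool,iron,quill,oval]
Tick 5: prefer A, take nail from A; A=[urn,lens] B=[beam,shaft,wedge] C=[spool,iron,quill,oval,nail]
Tick 6: prefer B, take beam from B; A=[urn,lens] B=[shaft,wedge] C=[spool,iron,quill,oval,nail,beam]
Tick 7: prefer A, take urn from A; A=[lens] B=[shaft,wedge] C=[spool,iron,quill,oval,nail,beam,urn]
Tick 8: prefer B, take shaft from B; A=[lens] B=[wedge] C=[spool,iron,quill,oval,nail,beam,urn,shaft]
Tick 9: prefer A, take lens from A; A=[-] B=[wedge] C=[spool,iron,quill,oval,nail,beam,urn,shaft,lens]

Answer: spool iron quill oval nail beam urn shaft lens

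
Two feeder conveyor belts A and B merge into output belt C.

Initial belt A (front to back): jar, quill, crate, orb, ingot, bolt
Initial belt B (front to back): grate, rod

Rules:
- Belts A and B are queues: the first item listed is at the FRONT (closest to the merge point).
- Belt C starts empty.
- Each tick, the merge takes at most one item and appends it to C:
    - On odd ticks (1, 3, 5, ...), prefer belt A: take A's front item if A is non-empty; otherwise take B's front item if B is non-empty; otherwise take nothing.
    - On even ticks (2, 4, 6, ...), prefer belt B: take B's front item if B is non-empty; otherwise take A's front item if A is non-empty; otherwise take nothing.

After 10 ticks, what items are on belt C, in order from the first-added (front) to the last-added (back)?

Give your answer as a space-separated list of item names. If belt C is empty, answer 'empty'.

Tick 1: prefer A, take jar from A; A=[quill,crate,orb,ingot,bolt] B=[grate,rod] C=[jar]
Tick 2: prefer B, take grate from B; A=[quill,crate,orb,ingot,bolt] B=[rod] C=[jar,grate]
Tick 3: prefer A, take quill from A; A=[crate,orb,ingot,bolt] B=[rod] C=[jar,grate,quill]
Tick 4: prefer B, take rod from B; A=[crate,orb,ingot,bolt] B=[-] C=[jar,grate,quill,rod]
Tick 5: prefer A, take crate from A; A=[orb,ingot,bolt] B=[-] C=[jar,grate,quill,rod,crate]
Tick 6: prefer B, take orb from A; A=[ingot,bolt] B=[-] C=[jar,grate,quill,rod,crate,orb]
Tick 7: prefer A, take ingot from A; A=[bolt] B=[-] C=[jar,grate,quill,rod,crate,orb,ingot]
Tick 8: prefer B, take bolt from A; A=[-] B=[-] C=[jar,grate,quill,rod,crate,orb,ingot,bolt]
Tick 9: prefer A, both empty, nothing taken; A=[-] B=[-] C=[jar,grate,quill,rod,crate,orb,ingot,bolt]
Tick 10: prefer B, both empty, nothing taken; A=[-] B=[-] C=[jar,grate,quill,rod,crate,orb,ingot,bolt]

Answer: jar grate quill rod crate orb ingot bolt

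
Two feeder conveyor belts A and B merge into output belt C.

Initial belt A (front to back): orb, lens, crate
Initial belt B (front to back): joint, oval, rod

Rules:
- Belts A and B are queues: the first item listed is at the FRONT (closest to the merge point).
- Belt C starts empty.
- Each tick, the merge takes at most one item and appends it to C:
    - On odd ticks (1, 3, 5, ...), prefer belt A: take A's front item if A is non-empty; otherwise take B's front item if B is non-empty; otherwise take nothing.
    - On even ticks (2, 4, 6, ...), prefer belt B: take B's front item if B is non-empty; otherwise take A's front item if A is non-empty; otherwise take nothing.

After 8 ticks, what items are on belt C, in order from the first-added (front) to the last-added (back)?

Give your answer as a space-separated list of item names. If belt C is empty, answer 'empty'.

Answer: orb joint lens oval crate rod

Derivation:
Tick 1: prefer A, take orb from A; A=[lens,crate] B=[joint,oval,rod] C=[orb]
Tick 2: prefer B, take joint from B; A=[lens,crate] B=[oval,rod] C=[orb,joint]
Tick 3: prefer A, take lens from A; A=[crate] B=[oval,rod] C=[orb,joint,lens]
Tick 4: prefer B, take oval from B; A=[crate] B=[rod] C=[orb,joint,lens,oval]
Tick 5: prefer A, take crate from A; A=[-] B=[rod] C=[orb,joint,lens,oval,crate]
Tick 6: prefer B, take rod from B; A=[-] B=[-] C=[orb,joint,lens,oval,crate,rod]
Tick 7: prefer A, both empty, nothing taken; A=[-] B=[-] C=[orb,joint,lens,oval,crate,rod]
Tick 8: prefer B, both empty, nothing taken; A=[-] B=[-] C=[orb,joint,lens,oval,crate,rod]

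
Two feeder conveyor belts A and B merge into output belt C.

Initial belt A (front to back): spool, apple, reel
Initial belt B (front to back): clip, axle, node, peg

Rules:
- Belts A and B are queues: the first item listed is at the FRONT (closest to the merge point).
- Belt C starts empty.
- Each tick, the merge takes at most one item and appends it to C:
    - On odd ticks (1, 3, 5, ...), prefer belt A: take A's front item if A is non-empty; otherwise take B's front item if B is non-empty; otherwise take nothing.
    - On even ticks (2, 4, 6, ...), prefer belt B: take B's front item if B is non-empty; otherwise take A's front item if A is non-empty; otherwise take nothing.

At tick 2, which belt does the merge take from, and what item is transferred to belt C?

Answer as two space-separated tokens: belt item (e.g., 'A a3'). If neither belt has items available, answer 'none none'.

Tick 1: prefer A, take spool from A; A=[apple,reel] B=[clip,axle,node,peg] C=[spool]
Tick 2: prefer B, take clip from B; A=[apple,reel] B=[axle,node,peg] C=[spool,clip]

Answer: B clip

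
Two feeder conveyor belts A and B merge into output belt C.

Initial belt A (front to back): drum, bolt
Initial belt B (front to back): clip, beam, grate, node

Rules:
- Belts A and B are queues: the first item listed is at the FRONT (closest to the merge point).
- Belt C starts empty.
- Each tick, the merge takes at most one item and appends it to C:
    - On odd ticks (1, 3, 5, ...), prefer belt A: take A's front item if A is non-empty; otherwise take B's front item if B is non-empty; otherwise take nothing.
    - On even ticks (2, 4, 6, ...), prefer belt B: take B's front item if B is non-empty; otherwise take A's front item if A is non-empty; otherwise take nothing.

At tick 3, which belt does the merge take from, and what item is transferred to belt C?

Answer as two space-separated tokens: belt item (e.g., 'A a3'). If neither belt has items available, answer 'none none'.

Answer: A bolt

Derivation:
Tick 1: prefer A, take drum from A; A=[bolt] B=[clip,beam,grate,node] C=[drum]
Tick 2: prefer B, take clip from B; A=[bolt] B=[beam,grate,node] C=[drum,clip]
Tick 3: prefer A, take bolt from A; A=[-] B=[beam,grate,node] C=[drum,clip,bolt]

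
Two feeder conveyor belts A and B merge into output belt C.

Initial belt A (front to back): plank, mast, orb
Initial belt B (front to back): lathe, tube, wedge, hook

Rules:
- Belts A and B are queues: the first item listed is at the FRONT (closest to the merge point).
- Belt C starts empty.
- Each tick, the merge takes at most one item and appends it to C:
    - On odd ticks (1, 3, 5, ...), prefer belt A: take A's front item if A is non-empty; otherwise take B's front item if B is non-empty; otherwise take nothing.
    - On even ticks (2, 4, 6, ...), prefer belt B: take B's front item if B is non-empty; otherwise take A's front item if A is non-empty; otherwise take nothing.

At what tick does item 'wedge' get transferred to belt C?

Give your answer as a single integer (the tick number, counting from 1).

Answer: 6

Derivation:
Tick 1: prefer A, take plank from A; A=[mast,orb] B=[lathe,tube,wedge,hook] C=[plank]
Tick 2: prefer B, take lathe from B; A=[mast,orb] B=[tube,wedge,hook] C=[plank,lathe]
Tick 3: prefer A, take mast from A; A=[orb] B=[tube,wedge,hook] C=[plank,lathe,mast]
Tick 4: prefer B, take tube from B; A=[orb] B=[wedge,hook] C=[plank,lathe,mast,tube]
Tick 5: prefer A, take orb from A; A=[-] B=[wedge,hook] C=[plank,lathe,mast,tube,orb]
Tick 6: prefer B, take wedge from B; A=[-] B=[hook] C=[plank,lathe,mast,tube,orb,wedge]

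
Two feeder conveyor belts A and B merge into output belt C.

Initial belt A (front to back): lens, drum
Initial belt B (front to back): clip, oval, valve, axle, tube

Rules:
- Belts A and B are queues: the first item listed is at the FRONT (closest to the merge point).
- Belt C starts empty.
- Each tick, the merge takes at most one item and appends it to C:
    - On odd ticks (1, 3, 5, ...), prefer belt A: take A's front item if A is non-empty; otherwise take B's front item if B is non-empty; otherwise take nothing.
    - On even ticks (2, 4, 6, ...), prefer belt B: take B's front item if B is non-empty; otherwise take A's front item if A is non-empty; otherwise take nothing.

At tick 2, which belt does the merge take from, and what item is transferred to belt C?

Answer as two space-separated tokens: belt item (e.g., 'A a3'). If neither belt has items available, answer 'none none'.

Tick 1: prefer A, take lens from A; A=[drum] B=[clip,oval,valve,axle,tube] C=[lens]
Tick 2: prefer B, take clip from B; A=[drum] B=[oval,valve,axle,tube] C=[lens,clip]

Answer: B clip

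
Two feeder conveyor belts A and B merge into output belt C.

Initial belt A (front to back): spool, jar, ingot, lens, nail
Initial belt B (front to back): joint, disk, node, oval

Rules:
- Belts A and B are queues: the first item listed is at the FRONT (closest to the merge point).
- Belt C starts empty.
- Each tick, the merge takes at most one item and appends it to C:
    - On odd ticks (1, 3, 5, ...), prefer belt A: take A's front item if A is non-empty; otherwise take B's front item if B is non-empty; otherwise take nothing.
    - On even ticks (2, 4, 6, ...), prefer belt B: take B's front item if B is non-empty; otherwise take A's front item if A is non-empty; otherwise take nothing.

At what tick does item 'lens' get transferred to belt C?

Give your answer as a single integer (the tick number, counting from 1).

Answer: 7

Derivation:
Tick 1: prefer A, take spool from A; A=[jar,ingot,lens,nail] B=[joint,disk,node,oval] C=[spool]
Tick 2: prefer B, take joint from B; A=[jar,ingot,lens,nail] B=[disk,node,oval] C=[spool,joint]
Tick 3: prefer A, take jar from A; A=[ingot,lens,nail] B=[disk,node,oval] C=[spool,joint,jar]
Tick 4: prefer B, take disk from B; A=[ingot,lens,nail] B=[node,oval] C=[spool,joint,jar,disk]
Tick 5: prefer A, take ingot from A; A=[lens,nail] B=[node,oval] C=[spool,joint,jar,disk,ingot]
Tick 6: prefer B, take node from B; A=[lens,nail] B=[oval] C=[spool,joint,jar,disk,ingot,node]
Tick 7: prefer A, take lens from A; A=[nail] B=[oval] C=[spool,joint,jar,disk,ingot,node,lens]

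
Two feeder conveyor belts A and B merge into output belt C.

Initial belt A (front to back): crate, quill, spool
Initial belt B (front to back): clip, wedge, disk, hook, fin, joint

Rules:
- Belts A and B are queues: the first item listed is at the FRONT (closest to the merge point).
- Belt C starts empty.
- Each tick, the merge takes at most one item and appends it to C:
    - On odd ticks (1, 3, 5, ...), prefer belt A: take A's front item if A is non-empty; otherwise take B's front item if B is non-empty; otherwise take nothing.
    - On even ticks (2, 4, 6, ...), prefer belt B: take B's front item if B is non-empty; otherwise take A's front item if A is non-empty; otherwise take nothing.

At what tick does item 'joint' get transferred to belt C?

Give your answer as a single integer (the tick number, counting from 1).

Answer: 9

Derivation:
Tick 1: prefer A, take crate from A; A=[quill,spool] B=[clip,wedge,disk,hook,fin,joint] C=[crate]
Tick 2: prefer B, take clip from B; A=[quill,spool] B=[wedge,disk,hook,fin,joint] C=[crate,clip]
Tick 3: prefer A, take quill from A; A=[spool] B=[wedge,disk,hook,fin,joint] C=[crate,clip,quill]
Tick 4: prefer B, take wedge from B; A=[spool] B=[disk,hook,fin,joint] C=[crate,clip,quill,wedge]
Tick 5: prefer A, take spool from A; A=[-] B=[disk,hook,fin,joint] C=[crate,clip,quill,wedge,spool]
Tick 6: prefer B, take disk from B; A=[-] B=[hook,fin,joint] C=[crate,clip,quill,wedge,spool,disk]
Tick 7: prefer A, take hook from B; A=[-] B=[fin,joint] C=[crate,clip,quill,wedge,spool,disk,hook]
Tick 8: prefer B, take fin from B; A=[-] B=[joint] C=[crate,clip,quill,wedge,spool,disk,hook,fin]
Tick 9: prefer A, take joint from B; A=[-] B=[-] C=[crate,clip,quill,wedge,spool,disk,hook,fin,joint]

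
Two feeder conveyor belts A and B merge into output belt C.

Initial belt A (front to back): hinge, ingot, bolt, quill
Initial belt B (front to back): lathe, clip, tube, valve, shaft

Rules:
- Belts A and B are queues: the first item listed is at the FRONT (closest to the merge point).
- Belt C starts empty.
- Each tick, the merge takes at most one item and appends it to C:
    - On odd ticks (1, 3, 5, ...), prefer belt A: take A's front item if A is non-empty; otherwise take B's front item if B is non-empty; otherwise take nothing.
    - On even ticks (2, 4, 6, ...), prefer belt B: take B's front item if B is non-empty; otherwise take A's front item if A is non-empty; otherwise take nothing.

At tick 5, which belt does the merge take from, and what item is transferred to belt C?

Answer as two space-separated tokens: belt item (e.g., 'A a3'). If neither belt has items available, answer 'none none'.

Tick 1: prefer A, take hinge from A; A=[ingot,bolt,quill] B=[lathe,clip,tube,valve,shaft] C=[hinge]
Tick 2: prefer B, take lathe from B; A=[ingot,bolt,quill] B=[clip,tube,valve,shaft] C=[hinge,lathe]
Tick 3: prefer A, take ingot from A; A=[bolt,quill] B=[clip,tube,valve,shaft] C=[hinge,lathe,ingot]
Tick 4: prefer B, take clip from B; A=[bolt,quill] B=[tube,valve,shaft] C=[hinge,lathe,ingot,clip]
Tick 5: prefer A, take bolt from A; A=[quill] B=[tube,valve,shaft] C=[hinge,lathe,ingot,clip,bolt]

Answer: A bolt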